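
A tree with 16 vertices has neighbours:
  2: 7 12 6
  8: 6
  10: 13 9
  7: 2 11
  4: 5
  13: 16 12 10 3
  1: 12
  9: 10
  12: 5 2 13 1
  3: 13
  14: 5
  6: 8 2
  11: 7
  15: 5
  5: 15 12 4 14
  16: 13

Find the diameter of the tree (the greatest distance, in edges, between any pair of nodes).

6

Starting from 8, a farthest node is 9 at distance 6.
One longest path: 8-6-2-12-13-10-9.
So the diameter is 6.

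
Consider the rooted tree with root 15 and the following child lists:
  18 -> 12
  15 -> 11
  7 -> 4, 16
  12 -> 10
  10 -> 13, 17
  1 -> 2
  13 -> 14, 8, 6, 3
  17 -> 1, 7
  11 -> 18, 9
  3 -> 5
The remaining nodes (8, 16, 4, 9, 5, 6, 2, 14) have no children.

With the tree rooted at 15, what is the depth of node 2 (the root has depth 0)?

7

Climbing from 2 to the root: 2 – 1 – 17 – 10 – 12 – 18 – 11 – 15. That's 7 steps.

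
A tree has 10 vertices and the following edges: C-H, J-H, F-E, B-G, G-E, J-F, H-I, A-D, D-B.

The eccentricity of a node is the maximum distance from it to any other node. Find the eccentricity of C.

A farthest node from C is A.
The path C – H – J – F – E – G – B – D – A has 8 edges.

8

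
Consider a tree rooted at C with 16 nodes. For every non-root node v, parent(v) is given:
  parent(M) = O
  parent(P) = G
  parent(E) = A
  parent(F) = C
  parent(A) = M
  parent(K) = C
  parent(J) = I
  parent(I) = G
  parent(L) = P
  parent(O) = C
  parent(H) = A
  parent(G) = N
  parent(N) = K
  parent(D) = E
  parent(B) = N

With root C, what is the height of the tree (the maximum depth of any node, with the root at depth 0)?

5

A deepest node is L, reached by C–K–N–G–P–L.
That path has 5 edges, so the height is 5.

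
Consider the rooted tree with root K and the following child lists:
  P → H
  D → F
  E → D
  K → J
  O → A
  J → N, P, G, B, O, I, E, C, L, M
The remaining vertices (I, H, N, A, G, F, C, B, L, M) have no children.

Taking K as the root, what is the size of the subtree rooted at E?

3

Descendants of E (including itself): E, D, F. That's 3.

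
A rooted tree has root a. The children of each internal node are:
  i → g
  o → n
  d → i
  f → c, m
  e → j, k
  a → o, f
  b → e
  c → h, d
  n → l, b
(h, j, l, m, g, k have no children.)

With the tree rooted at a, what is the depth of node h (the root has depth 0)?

3

Path from a to h: a–f–c–h, which has 3 edges.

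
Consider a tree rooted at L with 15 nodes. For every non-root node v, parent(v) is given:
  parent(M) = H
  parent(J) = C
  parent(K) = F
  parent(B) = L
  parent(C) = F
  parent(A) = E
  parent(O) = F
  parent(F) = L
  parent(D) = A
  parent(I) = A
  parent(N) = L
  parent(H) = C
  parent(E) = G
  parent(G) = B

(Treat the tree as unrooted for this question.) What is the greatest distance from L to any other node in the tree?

5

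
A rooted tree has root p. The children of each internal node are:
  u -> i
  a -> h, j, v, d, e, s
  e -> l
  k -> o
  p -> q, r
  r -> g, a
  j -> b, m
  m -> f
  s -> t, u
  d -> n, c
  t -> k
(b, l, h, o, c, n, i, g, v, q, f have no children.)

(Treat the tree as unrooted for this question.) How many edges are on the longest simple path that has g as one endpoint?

Distances from g peak at 6, attained at o.
g-r-a-s-t-k-o

6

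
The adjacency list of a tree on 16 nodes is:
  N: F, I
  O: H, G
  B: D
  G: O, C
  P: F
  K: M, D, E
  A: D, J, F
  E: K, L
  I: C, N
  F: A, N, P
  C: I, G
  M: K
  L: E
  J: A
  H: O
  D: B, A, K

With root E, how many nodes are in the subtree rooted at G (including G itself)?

Descendants of G (including itself): G, O, H. That's 3.

3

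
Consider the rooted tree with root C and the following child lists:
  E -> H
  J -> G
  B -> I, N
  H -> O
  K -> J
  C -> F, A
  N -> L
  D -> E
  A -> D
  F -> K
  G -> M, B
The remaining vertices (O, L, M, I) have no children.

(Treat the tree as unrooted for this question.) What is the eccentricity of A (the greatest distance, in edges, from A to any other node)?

Distances from A peak at 8, attained at L.
A–C–F–K–J–G–B–N–L

8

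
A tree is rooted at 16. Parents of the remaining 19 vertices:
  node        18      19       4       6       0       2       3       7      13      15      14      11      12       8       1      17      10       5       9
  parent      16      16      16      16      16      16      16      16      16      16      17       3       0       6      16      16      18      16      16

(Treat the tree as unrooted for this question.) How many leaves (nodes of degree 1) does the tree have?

14

Exactly 14 nodes have a single neighbour: 1, 2, 4, 5, 7, 8, 9, 10, 11, 12, 13, 14, 15, 19.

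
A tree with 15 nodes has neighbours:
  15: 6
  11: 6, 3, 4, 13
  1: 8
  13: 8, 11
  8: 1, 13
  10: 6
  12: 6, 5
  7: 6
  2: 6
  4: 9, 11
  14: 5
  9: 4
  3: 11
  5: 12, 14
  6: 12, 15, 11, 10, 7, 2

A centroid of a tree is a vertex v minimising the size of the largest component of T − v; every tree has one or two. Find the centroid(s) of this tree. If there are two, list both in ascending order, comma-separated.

Delete 6: the remaining components have sizes 7, 3, 1, 1, 1, 1. Max 7 ≤ 7, so 6 is a centroid.
No neighbour of 6 does as well, so 6 is the unique centroid.

6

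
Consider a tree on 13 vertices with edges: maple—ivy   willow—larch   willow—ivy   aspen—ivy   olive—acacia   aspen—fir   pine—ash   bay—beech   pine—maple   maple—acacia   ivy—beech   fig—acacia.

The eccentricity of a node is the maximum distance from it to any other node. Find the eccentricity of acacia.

4

A farthest node from acacia is bay (larch, fir also at distance 4).
The path acacia–maple–ivy–beech–bay has 4 edges.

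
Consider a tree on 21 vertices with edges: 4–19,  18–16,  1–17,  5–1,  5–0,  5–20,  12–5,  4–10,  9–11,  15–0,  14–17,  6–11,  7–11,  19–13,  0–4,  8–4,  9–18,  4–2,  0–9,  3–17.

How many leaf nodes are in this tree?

12

The leaves are 2, 3, 6, 7, 8, 10, 12, 13, 14, 15, 16, 20.
That is 12 leaves.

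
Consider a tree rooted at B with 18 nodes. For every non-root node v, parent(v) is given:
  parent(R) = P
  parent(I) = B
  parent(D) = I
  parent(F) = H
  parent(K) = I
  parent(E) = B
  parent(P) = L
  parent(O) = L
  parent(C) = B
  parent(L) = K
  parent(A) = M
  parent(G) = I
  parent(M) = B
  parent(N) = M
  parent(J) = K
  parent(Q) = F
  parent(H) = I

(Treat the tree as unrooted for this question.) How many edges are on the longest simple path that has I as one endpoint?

The node farthest from I is R, via I – K – L – P – R — 4 edges.

4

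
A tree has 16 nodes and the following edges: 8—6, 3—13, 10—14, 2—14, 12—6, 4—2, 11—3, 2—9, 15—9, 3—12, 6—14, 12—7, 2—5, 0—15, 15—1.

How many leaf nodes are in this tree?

9

Exactly 9 nodes have a single neighbour: 0, 1, 4, 5, 7, 8, 10, 11, 13.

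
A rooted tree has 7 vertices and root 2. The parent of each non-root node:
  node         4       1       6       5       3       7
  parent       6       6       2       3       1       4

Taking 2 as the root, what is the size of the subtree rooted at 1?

3

Descendants of 1 (including itself): 1, 3, 5. That's 3.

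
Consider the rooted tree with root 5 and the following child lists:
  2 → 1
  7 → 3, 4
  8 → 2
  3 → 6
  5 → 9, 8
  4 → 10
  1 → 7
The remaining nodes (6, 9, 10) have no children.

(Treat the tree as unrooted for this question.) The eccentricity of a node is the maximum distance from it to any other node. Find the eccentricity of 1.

4

A farthest node from 1 is 9.
The path 1-2-8-5-9 has 4 edges.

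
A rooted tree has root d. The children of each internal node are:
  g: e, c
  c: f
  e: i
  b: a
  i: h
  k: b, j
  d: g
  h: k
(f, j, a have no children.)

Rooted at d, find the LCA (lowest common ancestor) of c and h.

c's ancestor chain is c, g, d and h's is h, i, e, g, d; they first meet at g.

g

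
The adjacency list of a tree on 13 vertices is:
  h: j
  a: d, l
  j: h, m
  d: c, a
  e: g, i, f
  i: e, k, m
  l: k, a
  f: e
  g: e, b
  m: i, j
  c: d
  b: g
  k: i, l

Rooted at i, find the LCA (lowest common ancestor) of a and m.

i

a's ancestor chain is a, l, k, i and m's is m, i; they first meet at i.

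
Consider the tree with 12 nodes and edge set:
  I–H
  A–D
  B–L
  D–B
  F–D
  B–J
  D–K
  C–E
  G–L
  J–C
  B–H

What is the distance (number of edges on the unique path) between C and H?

Walking from C: C–J–B–H. Length 3.

3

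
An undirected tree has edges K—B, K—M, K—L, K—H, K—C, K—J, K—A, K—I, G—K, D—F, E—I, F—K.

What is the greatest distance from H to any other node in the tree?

3

A farthest node from H is E (D also at distance 3).
The path H – K – I – E has 3 edges.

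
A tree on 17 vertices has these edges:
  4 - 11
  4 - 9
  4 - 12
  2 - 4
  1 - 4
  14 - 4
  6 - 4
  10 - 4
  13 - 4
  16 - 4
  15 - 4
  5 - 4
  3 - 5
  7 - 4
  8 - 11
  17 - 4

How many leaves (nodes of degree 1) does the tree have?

14

Exactly 14 nodes have a single neighbour: 1, 2, 3, 6, 7, 8, 9, 10, 12, 13, 14, 15, 16, 17.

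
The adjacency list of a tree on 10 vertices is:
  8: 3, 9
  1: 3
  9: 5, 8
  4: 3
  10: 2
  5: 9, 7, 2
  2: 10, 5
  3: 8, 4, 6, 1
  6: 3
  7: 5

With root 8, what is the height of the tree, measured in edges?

4

10 sits deepest: 8–9–5–2–10 — 4 edges from the root.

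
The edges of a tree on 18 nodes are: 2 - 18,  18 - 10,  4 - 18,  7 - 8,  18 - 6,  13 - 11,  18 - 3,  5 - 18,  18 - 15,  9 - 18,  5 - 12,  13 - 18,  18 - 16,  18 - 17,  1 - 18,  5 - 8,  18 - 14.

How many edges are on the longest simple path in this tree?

5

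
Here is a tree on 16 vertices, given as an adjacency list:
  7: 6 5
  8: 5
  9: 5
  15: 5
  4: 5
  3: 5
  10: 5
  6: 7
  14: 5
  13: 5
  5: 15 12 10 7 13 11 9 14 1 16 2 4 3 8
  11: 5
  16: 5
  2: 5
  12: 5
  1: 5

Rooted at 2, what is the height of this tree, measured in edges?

3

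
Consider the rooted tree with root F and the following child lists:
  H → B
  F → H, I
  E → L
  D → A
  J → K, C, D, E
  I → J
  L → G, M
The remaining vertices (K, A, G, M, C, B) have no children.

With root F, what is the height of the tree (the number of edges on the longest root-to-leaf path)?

G sits deepest: F–I–J–E–L–G — 5 edges from the root.

5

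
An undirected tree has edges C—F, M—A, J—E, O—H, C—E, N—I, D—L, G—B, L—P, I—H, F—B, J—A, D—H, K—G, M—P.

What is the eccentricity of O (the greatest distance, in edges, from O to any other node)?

Distances from O peak at 13, attained at K.
O–H–D–L–P–M–A–J–E–C–F–B–G–K

13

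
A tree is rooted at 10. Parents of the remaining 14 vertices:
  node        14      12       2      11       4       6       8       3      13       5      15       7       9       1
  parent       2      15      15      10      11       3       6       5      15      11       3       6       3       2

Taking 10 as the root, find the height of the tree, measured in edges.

A deepest node is 1, reached by 10 – 11 – 5 – 3 – 15 – 2 – 1.
That path has 6 edges, so the height is 6.

6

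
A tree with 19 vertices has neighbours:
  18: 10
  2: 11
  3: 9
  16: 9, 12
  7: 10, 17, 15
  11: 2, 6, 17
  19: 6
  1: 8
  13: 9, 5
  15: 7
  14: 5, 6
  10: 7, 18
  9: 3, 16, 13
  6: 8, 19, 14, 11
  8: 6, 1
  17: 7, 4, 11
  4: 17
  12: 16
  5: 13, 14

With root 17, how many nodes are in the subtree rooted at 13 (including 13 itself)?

5

13's subtree: {13, 9, 3, 16, 12}, size 5.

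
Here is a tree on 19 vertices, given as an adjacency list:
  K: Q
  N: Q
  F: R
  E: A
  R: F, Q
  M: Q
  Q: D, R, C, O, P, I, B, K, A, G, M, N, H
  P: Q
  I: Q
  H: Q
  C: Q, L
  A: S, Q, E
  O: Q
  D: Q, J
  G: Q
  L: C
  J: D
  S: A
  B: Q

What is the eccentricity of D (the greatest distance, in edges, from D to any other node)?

3

A farthest node from D is S (F, L, E also at distance 3).
The path D-Q-A-S has 3 edges.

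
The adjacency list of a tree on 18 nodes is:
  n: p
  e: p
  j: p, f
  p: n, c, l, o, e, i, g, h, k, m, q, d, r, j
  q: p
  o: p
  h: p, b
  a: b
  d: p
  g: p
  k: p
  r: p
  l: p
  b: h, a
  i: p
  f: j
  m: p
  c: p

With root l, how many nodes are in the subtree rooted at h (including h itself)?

Descendants of h (including itself): h, b, a. That's 3.

3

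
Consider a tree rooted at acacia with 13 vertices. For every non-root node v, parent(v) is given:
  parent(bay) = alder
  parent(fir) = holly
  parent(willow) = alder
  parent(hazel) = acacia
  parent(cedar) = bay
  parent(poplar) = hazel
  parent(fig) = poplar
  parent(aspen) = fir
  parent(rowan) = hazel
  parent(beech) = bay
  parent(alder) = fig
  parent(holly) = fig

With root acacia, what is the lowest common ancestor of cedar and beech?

cedar's ancestor chain is cedar, bay, alder, fig, poplar, hazel, acacia and beech's is beech, bay, alder, fig, poplar, hazel, acacia; they first meet at bay.

bay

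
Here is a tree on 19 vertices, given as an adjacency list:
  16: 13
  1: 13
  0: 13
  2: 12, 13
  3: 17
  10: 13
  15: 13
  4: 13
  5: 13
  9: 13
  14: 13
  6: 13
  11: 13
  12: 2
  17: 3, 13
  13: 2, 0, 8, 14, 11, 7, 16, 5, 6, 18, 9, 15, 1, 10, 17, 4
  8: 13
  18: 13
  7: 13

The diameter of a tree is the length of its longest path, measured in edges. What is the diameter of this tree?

4

A longest path is 12 – 2 – 13 – 17 – 3, with 4 edges.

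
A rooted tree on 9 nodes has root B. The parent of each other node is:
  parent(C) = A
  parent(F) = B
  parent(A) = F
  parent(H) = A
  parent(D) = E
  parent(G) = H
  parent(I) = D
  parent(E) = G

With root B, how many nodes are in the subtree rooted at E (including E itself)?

The subtree rooted at E contains: E, D, I — 3 nodes.

3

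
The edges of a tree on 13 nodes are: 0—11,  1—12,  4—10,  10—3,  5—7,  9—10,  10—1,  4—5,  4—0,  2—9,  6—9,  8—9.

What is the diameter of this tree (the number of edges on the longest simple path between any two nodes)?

5

BFS from 7 reaches 2 last, at distance 5; BFS from 2 confirms no node is farther.
Path: 7-5-4-10-9-2.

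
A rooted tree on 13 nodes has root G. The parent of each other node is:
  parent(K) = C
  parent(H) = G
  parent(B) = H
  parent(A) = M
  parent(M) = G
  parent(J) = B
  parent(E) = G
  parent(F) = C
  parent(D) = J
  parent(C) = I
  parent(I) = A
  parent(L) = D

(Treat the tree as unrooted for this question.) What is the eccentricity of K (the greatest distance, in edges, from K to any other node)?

The node farthest from K is L, via K–C–I–A–M–G–H–B–J–D–L — 10 edges.

10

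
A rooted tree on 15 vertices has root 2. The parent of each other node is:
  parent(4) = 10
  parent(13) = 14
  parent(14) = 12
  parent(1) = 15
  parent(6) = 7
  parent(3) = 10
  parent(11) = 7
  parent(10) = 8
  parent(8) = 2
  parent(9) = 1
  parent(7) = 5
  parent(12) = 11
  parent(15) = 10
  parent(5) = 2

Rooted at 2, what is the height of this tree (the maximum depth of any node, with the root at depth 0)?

6

The longest root-to-leaf path is 2 – 5 – 7 – 11 – 12 – 14 – 13 (6 edges).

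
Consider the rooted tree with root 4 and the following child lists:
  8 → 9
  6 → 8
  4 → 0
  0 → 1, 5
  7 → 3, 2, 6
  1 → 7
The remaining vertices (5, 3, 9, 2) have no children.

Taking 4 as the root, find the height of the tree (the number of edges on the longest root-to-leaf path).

6

A deepest node is 9, reached by 4 → 0 → 1 → 7 → 6 → 8 → 9.
That path has 6 edges, so the height is 6.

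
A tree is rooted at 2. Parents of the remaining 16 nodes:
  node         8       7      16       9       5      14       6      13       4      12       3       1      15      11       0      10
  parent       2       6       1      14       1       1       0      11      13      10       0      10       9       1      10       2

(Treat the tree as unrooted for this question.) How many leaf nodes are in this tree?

8

Exactly 8 nodes have a single neighbour: 3, 4, 5, 7, 8, 12, 15, 16.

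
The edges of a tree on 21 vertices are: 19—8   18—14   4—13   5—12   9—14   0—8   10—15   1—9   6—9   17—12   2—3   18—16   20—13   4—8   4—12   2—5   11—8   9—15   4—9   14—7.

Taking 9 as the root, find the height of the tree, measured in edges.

5

The longest root-to-leaf path is 9 → 4 → 12 → 5 → 2 → 3 (5 edges).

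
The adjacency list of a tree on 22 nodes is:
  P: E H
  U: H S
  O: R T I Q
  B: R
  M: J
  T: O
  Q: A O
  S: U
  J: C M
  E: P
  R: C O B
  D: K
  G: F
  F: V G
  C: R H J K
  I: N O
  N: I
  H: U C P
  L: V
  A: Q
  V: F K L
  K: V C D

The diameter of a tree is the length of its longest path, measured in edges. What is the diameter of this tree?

BFS from G reaches A last, at distance 8; BFS from A confirms no node is farther.
Path: G-F-V-K-C-R-O-Q-A.

8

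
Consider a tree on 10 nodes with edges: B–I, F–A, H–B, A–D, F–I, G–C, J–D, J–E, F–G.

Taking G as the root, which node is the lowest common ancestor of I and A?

F

Path I→root: I F G; path A→root: A F G.
First common node: F.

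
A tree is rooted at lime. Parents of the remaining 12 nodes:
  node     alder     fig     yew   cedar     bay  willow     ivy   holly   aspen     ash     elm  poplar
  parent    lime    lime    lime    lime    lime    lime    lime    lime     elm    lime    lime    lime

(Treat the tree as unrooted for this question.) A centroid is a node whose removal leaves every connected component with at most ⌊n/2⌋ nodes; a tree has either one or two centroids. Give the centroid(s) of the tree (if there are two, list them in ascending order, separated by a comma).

lime

If lime is removed the pieces have sizes 2, 1, 1, 1, 1, 1, 1, 1, 1, 1, 1, all ≤ ⌊13/2⌋ = 6.
Every other node leaves some component of size > 6, so the centroid is unique.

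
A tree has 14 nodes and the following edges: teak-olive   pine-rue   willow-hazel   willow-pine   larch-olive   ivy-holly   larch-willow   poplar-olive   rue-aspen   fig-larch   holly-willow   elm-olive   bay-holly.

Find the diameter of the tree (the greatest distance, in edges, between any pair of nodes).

6

BFS from aspen reaches teak last, at distance 6; BFS from teak confirms no node is farther.
Path: aspen–rue–pine–willow–larch–olive–teak.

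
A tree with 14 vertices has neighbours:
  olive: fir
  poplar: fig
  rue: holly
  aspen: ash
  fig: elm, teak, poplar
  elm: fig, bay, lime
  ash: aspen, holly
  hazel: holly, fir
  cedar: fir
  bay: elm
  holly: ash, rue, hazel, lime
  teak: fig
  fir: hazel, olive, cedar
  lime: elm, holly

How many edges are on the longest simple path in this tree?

7

A longest path is teak-fig-elm-lime-holly-hazel-fir-cedar, with 7 edges.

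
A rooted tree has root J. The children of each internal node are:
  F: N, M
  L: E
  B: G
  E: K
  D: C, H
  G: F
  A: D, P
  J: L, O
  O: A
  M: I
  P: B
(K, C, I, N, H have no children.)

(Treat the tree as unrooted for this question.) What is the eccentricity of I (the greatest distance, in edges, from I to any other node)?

11

The node farthest from I is K, via I – M – F – G – B – P – A – O – J – L – E – K — 11 edges.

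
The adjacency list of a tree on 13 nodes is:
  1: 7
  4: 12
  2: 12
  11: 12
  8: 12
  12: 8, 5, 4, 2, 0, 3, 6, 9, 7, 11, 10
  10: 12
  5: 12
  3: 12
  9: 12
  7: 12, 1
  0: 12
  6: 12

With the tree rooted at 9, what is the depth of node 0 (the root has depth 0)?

Path from 9 to 0: 9 → 12 → 0, which has 2 edges.

2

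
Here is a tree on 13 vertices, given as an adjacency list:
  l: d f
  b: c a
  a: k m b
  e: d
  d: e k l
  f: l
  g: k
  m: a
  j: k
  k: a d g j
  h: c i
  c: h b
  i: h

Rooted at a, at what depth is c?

2

Climbing from c to the root: c → b → a. That's 2 steps.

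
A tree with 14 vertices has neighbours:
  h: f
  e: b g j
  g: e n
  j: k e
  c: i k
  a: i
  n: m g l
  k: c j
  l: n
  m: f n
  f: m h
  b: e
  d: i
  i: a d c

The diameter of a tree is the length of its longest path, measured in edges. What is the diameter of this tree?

10

BFS from h reaches a last, at distance 10; BFS from a confirms no node is farther.
Path: h – f – m – n – g – e – j – k – c – i – a.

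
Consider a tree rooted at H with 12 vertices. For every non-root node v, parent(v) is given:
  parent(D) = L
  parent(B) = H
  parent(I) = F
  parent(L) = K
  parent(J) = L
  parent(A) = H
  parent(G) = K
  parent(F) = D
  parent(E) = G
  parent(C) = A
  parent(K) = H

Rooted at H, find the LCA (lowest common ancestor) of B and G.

H

Ancestors of B (toward the root): B, H.
Ancestors of G: G, K, H.
The deepest node appearing in both lists is H.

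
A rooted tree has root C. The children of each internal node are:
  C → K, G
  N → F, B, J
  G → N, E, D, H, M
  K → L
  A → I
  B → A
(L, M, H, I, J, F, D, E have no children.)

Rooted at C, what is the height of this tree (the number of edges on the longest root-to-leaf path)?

The longest root-to-leaf path is C → G → N → B → A → I (5 edges).

5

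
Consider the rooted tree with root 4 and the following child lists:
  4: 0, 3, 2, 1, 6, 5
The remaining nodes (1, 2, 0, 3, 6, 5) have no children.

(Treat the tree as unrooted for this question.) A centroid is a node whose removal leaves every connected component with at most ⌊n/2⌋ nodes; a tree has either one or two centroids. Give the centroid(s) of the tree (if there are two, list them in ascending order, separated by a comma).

4

If 4 is removed the pieces have sizes 1, 1, 1, 1, 1, 1, all ≤ ⌊7/2⌋ = 3.
Every other node leaves some component of size > 3, so the centroid is unique.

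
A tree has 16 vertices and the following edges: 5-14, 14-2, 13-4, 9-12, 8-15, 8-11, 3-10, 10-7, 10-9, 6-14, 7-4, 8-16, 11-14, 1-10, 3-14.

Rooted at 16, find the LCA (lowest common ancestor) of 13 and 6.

13's ancestor chain is 13, 4, 7, 10, 3, 14, 11, 8, 16 and 6's is 6, 14, 11, 8, 16; they first meet at 14.

14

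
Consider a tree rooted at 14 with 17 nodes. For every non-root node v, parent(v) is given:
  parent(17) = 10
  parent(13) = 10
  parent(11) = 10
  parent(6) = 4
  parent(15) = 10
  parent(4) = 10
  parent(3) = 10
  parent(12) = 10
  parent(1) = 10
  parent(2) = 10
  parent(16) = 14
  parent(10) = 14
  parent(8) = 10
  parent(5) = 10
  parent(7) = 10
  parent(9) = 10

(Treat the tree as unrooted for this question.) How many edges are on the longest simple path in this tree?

Starting from 16, a farthest node is 6 at distance 4.
One longest path: 16-14-10-4-6.
So the diameter is 4.

4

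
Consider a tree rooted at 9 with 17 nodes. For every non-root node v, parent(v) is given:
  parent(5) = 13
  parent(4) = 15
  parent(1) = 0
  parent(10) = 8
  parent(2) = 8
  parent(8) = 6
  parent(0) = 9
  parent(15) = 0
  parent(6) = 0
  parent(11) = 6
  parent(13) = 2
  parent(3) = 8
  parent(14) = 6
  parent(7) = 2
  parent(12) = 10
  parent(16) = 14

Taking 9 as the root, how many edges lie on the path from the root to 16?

4

9 – 0 – 6 – 14 – 16 — 4 edges.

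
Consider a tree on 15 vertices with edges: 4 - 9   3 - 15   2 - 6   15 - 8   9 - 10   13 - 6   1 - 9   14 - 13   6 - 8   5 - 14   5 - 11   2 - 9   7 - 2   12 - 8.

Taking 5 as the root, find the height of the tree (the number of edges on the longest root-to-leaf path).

6

The longest root-to-leaf path is 5-14-13-6-2-9-1 (6 edges).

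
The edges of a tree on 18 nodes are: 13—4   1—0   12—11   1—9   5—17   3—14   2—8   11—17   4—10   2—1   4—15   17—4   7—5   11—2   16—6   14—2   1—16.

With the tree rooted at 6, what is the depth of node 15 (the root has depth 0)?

7

Climbing from 15 to the root: 15 → 4 → 17 → 11 → 2 → 1 → 16 → 6. That's 7 steps.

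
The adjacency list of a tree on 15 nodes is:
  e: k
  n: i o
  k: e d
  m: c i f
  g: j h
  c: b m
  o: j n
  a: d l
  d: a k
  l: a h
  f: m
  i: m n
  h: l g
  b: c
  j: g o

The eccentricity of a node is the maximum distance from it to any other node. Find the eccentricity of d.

Distances from d peak at 11, attained at b.
d – a – l – h – g – j – o – n – i – m – c – b

11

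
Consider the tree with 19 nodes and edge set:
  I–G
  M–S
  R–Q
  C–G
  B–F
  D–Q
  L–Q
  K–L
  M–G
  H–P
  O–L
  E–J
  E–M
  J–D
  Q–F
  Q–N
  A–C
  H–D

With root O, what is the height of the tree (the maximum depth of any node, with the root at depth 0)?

The longest root-to-leaf path is O – L – Q – D – J – E – M – G – C – A (9 edges).

9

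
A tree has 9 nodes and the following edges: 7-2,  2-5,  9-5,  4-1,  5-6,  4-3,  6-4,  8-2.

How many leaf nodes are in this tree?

Exactly 5 nodes have a single neighbour: 1, 3, 7, 8, 9.

5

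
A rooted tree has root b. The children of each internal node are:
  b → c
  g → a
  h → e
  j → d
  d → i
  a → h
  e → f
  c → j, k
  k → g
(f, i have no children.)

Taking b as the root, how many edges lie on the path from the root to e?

Path from b to e: b–c–k–g–a–h–e, which has 6 edges.

6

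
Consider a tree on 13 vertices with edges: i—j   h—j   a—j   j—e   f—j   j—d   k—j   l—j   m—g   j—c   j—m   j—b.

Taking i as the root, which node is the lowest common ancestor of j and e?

Path j→root: j i; path e→root: e j i.
First common node: j.

j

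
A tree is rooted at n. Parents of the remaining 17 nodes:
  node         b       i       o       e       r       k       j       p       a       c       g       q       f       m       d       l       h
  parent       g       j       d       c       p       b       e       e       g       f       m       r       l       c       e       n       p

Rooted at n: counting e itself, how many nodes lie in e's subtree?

9

The subtree rooted at e contains: e, p, d, j, h, r, o, i, q — 9 nodes.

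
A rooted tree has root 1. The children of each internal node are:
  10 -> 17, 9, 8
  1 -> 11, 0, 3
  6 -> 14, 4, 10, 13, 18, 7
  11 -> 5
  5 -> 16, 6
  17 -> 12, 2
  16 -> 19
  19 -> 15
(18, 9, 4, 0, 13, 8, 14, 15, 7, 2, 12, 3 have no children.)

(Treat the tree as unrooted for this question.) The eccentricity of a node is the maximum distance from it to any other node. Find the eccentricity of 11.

Distances from 11 peak at 5, attained at 12 (2 also at distance 5).
11-5-6-10-17-12

5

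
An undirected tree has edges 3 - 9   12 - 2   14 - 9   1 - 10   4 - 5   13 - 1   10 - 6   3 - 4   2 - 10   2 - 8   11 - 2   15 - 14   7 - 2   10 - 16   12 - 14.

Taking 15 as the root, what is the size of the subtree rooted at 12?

10

The subtree rooted at 12 contains: 12, 2, 10, 8, 7, 11, 1, 6, 16, 13 — 10 nodes.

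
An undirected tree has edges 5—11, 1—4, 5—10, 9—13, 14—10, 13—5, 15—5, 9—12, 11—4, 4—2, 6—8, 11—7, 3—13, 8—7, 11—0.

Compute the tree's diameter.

A longest path is 12-9-13-5-11-7-8-6, with 7 edges.

7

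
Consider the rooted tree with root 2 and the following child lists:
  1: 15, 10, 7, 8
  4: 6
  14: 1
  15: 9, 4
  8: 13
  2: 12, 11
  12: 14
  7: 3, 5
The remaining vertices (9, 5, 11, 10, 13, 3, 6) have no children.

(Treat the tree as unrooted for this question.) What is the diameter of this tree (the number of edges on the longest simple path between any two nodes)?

BFS from 6 reaches 11 last, at distance 7; BFS from 11 confirms no node is farther.
Path: 6-4-15-1-14-12-2-11.

7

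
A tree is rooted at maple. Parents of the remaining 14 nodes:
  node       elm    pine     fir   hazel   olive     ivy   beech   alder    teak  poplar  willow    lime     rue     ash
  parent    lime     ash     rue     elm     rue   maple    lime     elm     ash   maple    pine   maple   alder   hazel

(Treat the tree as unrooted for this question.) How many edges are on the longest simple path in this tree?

7

Starting from ivy, a farthest node is willow at distance 7.
One longest path: ivy-maple-lime-elm-hazel-ash-pine-willow.
So the diameter is 7.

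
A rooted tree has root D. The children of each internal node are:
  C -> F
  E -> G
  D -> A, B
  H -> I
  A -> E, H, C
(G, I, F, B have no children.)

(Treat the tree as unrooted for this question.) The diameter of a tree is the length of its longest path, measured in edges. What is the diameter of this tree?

4

BFS from G reaches F last, at distance 4; BFS from F confirms no node is farther.
Path: G-E-A-C-F.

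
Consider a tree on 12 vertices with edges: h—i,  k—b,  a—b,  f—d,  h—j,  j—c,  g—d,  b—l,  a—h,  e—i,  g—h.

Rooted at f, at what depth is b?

5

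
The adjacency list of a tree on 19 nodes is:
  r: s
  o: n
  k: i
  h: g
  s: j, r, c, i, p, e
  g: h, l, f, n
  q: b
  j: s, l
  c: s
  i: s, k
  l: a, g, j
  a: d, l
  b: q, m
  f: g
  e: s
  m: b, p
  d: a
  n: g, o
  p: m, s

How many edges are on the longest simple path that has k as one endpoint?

7

Distances from k peak at 7, attained at o.
k–i–s–j–l–g–n–o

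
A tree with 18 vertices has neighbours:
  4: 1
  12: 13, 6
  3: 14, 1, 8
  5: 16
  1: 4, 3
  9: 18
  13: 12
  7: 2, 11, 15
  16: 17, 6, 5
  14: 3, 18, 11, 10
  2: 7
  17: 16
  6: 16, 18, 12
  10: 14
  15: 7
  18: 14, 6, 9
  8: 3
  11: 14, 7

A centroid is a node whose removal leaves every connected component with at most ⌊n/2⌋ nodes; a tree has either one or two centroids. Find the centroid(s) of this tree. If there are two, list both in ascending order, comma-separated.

Removing 14 splits the tree into components of sizes 8, 4, 4, 1; the largest is 8 ≤ ⌊18/2⌋ = 9.
No neighbour of 14 does as well, so 14 is the unique centroid.

14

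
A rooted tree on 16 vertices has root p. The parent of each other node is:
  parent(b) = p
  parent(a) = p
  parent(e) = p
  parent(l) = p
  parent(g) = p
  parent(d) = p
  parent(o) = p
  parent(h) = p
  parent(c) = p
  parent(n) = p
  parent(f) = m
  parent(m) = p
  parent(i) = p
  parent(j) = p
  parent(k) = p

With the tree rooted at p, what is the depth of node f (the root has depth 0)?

Climbing from f to the root: f–m–p. That's 2 steps.

2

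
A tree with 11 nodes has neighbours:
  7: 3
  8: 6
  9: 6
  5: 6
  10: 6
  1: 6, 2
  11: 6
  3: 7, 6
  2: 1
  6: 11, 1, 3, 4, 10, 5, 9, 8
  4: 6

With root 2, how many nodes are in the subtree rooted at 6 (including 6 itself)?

9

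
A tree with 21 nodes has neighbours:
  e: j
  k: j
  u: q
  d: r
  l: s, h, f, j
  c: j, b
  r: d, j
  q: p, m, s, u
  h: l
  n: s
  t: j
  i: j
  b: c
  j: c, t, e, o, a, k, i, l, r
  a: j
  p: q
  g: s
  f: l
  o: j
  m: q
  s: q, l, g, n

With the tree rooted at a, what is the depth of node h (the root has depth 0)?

Path from a to h: a → j → l → h, which has 3 edges.

3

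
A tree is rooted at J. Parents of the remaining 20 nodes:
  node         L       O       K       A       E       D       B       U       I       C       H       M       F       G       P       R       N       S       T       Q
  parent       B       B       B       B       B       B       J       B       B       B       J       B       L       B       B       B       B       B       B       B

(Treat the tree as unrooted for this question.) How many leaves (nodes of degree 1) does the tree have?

18

Degree-1 nodes: A, C, D, E, F, G, H, I, K, M, N, O, P, Q, R, S, T, U — 18 of them.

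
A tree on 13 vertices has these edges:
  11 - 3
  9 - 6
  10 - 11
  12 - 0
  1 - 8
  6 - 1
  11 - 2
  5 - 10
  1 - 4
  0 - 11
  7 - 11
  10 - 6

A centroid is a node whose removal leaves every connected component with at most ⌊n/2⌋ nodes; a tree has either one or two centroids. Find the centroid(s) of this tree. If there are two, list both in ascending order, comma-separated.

10

Delete 10: the remaining components have sizes 6, 5, 1. Max 6 ≤ 6, so 10 is a centroid.
Every other node leaves some component of size > 6, so the centroid is unique.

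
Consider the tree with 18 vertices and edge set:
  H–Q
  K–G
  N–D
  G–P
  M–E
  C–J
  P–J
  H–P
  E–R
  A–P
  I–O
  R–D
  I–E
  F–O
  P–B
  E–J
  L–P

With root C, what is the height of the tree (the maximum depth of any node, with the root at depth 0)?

5

N sits deepest: C–J–E–R–D–N — 5 edges from the root.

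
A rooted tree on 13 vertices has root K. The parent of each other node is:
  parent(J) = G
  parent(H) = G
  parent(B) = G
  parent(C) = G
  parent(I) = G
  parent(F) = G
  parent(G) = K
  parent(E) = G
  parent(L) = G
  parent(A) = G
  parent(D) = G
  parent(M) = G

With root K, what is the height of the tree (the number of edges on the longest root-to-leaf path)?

2

The longest root-to-leaf path is K – G – H (2 edges).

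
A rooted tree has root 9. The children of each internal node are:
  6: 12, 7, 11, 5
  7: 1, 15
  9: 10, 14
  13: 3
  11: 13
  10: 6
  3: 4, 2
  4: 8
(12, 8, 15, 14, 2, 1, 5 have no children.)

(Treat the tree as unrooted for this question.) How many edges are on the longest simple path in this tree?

BFS from 8 reaches 14 last, at distance 8; BFS from 14 confirms no node is farther.
Path: 8–4–3–13–11–6–10–9–14.

8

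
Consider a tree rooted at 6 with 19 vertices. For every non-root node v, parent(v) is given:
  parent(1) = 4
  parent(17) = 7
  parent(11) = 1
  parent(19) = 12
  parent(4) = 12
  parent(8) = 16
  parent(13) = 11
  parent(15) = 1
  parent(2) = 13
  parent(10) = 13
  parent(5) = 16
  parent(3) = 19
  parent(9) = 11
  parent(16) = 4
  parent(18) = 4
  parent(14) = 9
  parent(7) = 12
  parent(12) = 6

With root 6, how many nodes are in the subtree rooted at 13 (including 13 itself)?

Descendants of 13 (including itself): 13, 2, 10. That's 3.

3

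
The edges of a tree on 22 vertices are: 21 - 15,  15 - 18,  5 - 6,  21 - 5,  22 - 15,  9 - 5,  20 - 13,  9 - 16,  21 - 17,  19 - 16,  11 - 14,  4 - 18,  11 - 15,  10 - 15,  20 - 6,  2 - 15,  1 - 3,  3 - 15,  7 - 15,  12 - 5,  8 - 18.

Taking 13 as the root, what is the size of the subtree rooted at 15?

Descendants of 15 (including itself): 15, 3, 11, 7, 22, 10, 18, 2, 1, 14, 8, 4. That's 12.

12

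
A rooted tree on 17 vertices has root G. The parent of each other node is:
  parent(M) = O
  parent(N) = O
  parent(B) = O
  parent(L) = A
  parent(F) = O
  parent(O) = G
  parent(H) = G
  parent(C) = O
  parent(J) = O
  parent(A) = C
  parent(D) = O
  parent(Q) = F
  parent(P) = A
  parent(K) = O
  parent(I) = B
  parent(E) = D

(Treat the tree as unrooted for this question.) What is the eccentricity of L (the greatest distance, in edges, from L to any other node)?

5

The node farthest from L is Q (I, H, E also at distance 5), via L–A–C–O–F–Q — 5 edges.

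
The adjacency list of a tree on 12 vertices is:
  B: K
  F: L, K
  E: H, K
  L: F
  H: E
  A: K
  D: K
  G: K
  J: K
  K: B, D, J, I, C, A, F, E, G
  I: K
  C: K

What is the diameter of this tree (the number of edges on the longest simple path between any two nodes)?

4

Starting from H, a farthest node is L at distance 4.
One longest path: H–E–K–F–L.
So the diameter is 4.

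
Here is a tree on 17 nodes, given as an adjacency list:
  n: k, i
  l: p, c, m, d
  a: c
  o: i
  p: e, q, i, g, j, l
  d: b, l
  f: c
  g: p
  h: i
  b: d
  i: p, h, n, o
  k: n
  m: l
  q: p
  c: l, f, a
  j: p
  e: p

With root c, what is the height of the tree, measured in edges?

5

The longest root-to-leaf path is c → l → p → i → n → k (5 edges).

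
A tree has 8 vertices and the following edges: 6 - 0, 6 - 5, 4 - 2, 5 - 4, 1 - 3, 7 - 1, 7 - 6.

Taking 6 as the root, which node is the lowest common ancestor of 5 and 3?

6

5's ancestor chain is 5, 6 and 3's is 3, 1, 7, 6; they first meet at 6.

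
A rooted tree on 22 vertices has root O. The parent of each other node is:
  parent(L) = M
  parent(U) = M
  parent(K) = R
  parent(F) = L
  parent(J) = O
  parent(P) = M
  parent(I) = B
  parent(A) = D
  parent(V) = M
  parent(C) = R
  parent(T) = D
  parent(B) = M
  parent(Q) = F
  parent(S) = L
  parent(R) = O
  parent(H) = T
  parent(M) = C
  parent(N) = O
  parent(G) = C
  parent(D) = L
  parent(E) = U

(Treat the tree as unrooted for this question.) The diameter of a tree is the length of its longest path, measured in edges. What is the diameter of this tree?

8

Starting from H, a farthest node is N at distance 8.
One longest path: H–T–D–L–M–C–R–O–N.
So the diameter is 8.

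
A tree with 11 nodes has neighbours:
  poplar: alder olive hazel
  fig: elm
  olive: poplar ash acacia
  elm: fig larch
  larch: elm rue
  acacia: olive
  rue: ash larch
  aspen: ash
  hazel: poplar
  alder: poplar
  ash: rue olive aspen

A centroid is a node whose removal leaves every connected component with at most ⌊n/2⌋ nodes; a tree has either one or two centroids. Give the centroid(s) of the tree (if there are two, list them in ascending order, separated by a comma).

ash

If ash is removed the pieces have sizes 5, 4, 1, all ≤ ⌊11/2⌋ = 5.
No neighbour of ash does as well, so ash is the unique centroid.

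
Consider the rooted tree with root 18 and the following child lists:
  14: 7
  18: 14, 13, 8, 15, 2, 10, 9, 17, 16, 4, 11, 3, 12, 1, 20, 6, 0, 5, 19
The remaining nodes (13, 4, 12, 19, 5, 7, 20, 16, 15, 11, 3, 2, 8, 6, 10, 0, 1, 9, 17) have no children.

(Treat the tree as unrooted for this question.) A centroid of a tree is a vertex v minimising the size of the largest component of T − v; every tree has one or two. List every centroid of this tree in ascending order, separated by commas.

Delete 18: the remaining components have sizes 2, 1, 1, 1, 1, 1, 1, 1, 1, 1, 1, 1, 1, 1, 1, 1, 1, 1, 1. Max 2 ≤ 10, so 18 is a centroid.
No neighbour of 18 does as well, so 18 is the unique centroid.

18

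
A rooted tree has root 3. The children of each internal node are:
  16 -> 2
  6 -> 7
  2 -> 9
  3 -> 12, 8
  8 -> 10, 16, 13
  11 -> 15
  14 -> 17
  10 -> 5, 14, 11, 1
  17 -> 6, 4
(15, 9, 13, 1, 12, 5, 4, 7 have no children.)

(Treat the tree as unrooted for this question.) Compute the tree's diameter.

Starting from 9, a farthest node is 7 at distance 8.
One longest path: 9-2-16-8-10-14-17-6-7.
So the diameter is 8.

8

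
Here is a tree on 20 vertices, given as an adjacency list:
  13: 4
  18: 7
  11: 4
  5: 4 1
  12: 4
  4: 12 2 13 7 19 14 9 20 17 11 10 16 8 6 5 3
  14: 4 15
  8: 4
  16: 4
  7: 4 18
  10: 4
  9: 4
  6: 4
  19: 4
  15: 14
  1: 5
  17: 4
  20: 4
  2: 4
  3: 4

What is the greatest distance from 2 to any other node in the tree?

The node farthest from 2 is 18 (15, 1 also at distance 3), via 2 – 4 – 7 – 18 — 3 edges.

3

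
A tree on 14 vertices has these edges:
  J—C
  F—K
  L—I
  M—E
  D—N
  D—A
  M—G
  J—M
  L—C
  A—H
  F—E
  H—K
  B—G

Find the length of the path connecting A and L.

8

Walking from A: A – H – K – F – E – M – J – C – L. Length 8.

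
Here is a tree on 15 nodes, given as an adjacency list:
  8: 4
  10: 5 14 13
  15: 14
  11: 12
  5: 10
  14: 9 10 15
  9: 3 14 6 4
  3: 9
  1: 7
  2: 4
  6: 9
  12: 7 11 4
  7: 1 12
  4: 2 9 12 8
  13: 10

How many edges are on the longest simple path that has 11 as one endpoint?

6

The node farthest from 11 is 13 (5 also at distance 6), via 11 – 12 – 4 – 9 – 14 – 10 – 13 — 6 edges.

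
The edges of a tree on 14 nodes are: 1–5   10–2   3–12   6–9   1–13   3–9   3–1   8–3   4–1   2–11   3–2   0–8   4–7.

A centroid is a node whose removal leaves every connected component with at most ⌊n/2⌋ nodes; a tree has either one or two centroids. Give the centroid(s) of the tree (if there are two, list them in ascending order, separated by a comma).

Delete 3: the remaining components have sizes 5, 3, 2, 2, 1. Max 5 ≤ 7, so 3 is a centroid.
Every other node leaves some component of size > 7, so the centroid is unique.

3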